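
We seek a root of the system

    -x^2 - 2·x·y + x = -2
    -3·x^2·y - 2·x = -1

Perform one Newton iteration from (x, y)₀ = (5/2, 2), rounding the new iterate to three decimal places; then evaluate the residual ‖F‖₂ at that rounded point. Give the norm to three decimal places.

96.849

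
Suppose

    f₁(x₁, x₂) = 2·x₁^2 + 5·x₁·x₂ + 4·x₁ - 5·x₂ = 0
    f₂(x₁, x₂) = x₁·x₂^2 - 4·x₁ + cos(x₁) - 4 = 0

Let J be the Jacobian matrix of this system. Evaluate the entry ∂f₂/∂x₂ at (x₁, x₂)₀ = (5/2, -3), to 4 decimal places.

-15.0000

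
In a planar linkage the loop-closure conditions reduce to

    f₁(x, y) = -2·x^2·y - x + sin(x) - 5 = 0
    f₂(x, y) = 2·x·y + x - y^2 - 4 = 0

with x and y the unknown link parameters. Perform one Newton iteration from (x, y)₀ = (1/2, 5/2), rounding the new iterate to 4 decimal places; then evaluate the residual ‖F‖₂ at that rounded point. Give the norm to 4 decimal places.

6.4209

At (1/2, 5/2): F = (-6.270574, -7.2500).
Jacobian J = [[-4·x·y + cos(x) - 1, -2·x^2], [2·y + 1, 2·x - 2·y]].
At the point, J = [[-5.122417, -0.5000], [6.0000, -4.0000]] (det J = 23.489670).
Solving J·Δ = −F gives Δ = (-0.9135, -3.1827).
Then the next iterate is (x, y)₁ = (-0.4135, -0.6827).
Re-evaluating at (-0.4135, -0.6827): F = (-4.754858, -4.314986), so ‖F‖₂ = 6.4209.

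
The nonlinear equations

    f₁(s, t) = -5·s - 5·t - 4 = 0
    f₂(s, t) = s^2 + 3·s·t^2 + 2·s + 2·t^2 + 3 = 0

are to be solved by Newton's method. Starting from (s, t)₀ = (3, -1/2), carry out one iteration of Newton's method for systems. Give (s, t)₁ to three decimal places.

(0.111, -0.911)

At (3, -1/2): F = (-16.500, 20.750).
Jacobian J = [[-5, -5], [2·s + 3·t^2 + 2, 6·s·t + 4·t]].
At the point, J = [[-5.000, -5.000], [8.750, -11.000]] (det J = 98.750).
Solving J·Δ = −F gives Δ = (-2.889, -0.411).
Then the next iterate is (s, t)₁ = (0.111, -0.911).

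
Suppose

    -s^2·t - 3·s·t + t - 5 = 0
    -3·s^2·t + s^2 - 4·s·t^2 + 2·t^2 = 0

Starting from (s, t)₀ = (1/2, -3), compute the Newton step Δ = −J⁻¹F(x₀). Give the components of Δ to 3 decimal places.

(0.138, -1.456)

At (1/2, -3): F = (-2.750, 2.500).
Jacobian J = [[-2·s·t - 3·t, -s^2 - 3·s + 1], [-6·s·t + 2·s - 4·t^2, -3·s^2 - 8·s·t + 4·t]].
At the point, J = [[12.000, -0.750], [-26.000, -0.750]] (det J = -28.500).
Solving J·Δ = −F gives Δ = (0.138, -1.456).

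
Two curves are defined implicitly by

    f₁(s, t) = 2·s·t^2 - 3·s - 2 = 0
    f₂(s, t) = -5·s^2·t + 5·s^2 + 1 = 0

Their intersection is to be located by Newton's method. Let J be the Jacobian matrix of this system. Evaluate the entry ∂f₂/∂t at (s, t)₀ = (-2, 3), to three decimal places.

-20.000

∂f₂/∂t = -5·s^2.
At (-2, 3) this is -20.000.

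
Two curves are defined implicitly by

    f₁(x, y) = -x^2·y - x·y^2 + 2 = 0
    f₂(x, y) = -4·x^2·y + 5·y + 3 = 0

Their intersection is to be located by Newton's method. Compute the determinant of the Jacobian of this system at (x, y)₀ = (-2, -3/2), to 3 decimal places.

J = [[-2·x·y - y^2, -x^2 - 2·x·y], [-8·x·y, -4·x^2 + 5]].
At the point, J = [[-8.250, -10.000], [-24.000, -11.000]].
det J = -149.250.

-149.250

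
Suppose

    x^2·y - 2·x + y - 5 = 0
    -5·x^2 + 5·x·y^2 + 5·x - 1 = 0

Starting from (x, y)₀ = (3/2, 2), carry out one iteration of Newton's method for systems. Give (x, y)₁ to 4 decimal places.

(2.9521, 0.6743)

At (3/2, 2): F = (-1.5000, 25.2500).
Jacobian J = [[2·x·y - 2, x^2 + 1], [-10·x + 5·y^2 + 5, 10·x·y]].
At the point, J = [[4.0000, 3.2500], [10.0000, 30.0000]] (det J = 87.5000).
Solving J·Δ = −F gives Δ = (1.4521, -1.3257).
Then the next iterate is (x, y)₁ = (2.9521, 0.6743).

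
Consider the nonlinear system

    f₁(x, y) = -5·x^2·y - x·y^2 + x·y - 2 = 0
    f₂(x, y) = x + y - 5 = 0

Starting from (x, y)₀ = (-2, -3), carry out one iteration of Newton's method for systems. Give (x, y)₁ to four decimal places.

(-8.7895, 13.7895)

At (-2, -3): F = (82.0000, -10.0000).
Jacobian J = [[-10·x·y - y^2 + y, -5·x^2 - 2·x·y + x], [1, 1]].
At the point, J = [[-72.0000, -34.0000], [1.0000, 1.0000]] (det J = -38.0000).
Solving J·Δ = −F gives Δ = (-6.7895, 16.7895).
Then the next iterate is (x, y)₁ = (-8.7895, 13.7895).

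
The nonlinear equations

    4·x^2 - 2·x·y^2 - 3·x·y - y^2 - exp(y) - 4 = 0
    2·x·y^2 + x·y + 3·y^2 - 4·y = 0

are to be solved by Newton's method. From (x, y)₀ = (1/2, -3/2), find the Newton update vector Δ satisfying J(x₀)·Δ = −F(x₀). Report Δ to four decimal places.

At (1/2, -3/2): F = (-5.473130, 14.2500).
Jacobian J = [[8·x - 2·y^2 - 3·y, -4·x·y - 3·x - 2·y - exp(y)], [2·y^2 + y, 4·x·y + x + 6·y - 4]].
At the point, J = [[4.0000, 4.276870], [3.0000, -15.5000]] (det J = -74.830610).
Solving J·Δ = −F gives Δ = (0.3192, 0.9811).

(0.3192, 0.9811)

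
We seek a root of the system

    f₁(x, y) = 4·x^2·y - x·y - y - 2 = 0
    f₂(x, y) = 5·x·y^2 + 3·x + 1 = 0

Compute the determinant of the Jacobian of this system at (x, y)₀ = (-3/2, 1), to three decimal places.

119.000

J = [[8·x·y - y, 4·x^2 - x - 1], [5·y^2 + 3, 10·x·y]].
At the point, J = [[-13.000, 9.500], [8.000, -15.000]].
det J = 119.000.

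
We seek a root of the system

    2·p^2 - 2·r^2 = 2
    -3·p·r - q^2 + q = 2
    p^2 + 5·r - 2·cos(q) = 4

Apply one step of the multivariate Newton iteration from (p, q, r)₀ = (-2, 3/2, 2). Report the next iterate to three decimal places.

At (-2, 3/2, 2): F = (-2.000, 9.250, 9.85853).
Jacobian J = [[4·p, 0, -4·r], [-3·r, -2·q + 1, -3·p], [2·p, 2·sin(q), 5]].
At the point, J = [[-8.000, 0.000, -8.000], [-6.000, -2.000, 6.000], [-4.000, 1.99499, 5.000]] (det J = 335.51904).
Solving J·Δ = −F gives Δ = (0.779, -0.800, -1.029).
Then the next iterate is (p, q, r)₁ = (-1.221, 0.700, 0.971).

(-1.221, 0.700, 0.971)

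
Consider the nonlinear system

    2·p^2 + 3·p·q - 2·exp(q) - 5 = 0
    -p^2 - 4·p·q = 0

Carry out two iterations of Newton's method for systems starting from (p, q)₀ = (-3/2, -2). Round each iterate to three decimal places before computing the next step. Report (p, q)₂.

(-1.552, 0.942)

At (-3/2, -2): F = (8.22933, -14.250).
Jacobian J = [[4·p + 3·q, 3·p - 2·exp(q)], [-2·p - 4·q, -4·p]].
At the point, J = [[-12.000, -4.77067], [11.000, 6.000]] (det J = -19.52262).
Solving J·Δ = −F gives Δ = (-0.953, 4.122).
Then the next iterate is (p, q)₁ = (-2.453, 2.122).
Round to (-2.453, 2.122) and repeat: F = (-25.27701, 14.80385), J = [[-3.446, -24.05463], [-3.582, 9.812]].
Δ = (0.901, -1.180), so (p, q)₂ = (-1.552, 0.942).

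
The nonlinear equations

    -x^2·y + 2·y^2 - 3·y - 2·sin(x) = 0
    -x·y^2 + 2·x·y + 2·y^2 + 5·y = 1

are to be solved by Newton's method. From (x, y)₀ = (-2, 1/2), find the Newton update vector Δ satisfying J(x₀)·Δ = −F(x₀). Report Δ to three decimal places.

At (-2, 1/2): F = (-1.18141, 0.500).
Jacobian J = [[-2·x·y - 2·cos(x), -x^2 + 4·y - 3], [-y^2 + 2·y, -2·x·y + 2·x + 4·y + 5]].
At the point, J = [[2.83229, -5.000], [0.750, 5.000]] (det J = 17.91147).
Solving J·Δ = −F gives Δ = (0.190, -0.129).

(0.190, -0.129)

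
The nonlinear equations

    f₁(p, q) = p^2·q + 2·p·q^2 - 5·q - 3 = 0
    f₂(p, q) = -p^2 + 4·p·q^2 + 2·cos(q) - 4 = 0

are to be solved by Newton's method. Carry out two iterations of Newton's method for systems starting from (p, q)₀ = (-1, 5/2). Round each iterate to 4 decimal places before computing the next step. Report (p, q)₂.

(-1.4182, -0.4535)

At (-1, 5/2): F = (-25.5000, -31.602287).
Jacobian J = [[2·p·q + 2·q^2, p^2 + 4·p·q - 5], [-2·p + 4·q^2, 8·p·q - 2·sin(q)]].
At the point, J = [[7.5000, -14.0000], [27.0000, -21.196944]] (det J = 219.022918).
Solving J·Δ = −F gives Δ = (-0.4479, -2.0613).
Then the next iterate is (p, q)₁ = (-1.4479, 0.4387).
Round to (-1.4479, 0.4387) and repeat: F = (-4.831122, -5.400443), J = [[-0.885472, -5.444361], [3.665631, -5.931076]].
Δ = (0.0297, -0.8922), so (p, q)₂ = (-1.4182, -0.4535).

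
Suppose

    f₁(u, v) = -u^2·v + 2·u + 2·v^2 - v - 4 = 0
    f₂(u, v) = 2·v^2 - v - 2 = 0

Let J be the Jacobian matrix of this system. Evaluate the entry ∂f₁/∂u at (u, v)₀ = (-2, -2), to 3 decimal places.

∂f₁/∂u = -2·u·v + 2.
At (-2, -2) this is -6.000.

-6.000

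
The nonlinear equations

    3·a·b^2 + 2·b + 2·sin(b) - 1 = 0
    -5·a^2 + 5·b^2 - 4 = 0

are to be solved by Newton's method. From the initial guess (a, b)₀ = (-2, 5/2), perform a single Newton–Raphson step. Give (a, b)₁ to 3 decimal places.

(-1.441, 1.763)

At (-2, 5/2): F = (-32.30306, 7.250).
Jacobian J = [[3·b^2, 6·a·b + 2·cos(b) + 2], [-10·a, 10·b]].
At the point, J = [[18.750, -29.60229], [20.000, 25.000]] (det J = 1060.79574).
Solving J·Δ = −F gives Δ = (0.559, -0.737).
Then the next iterate is (a, b)₁ = (-1.441, 1.763).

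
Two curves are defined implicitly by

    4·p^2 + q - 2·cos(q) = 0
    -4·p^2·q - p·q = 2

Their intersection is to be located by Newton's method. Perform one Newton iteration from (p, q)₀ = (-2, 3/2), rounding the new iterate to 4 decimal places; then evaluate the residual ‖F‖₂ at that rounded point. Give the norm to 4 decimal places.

At (-2, 3/2): F = (17.358526, -23.0000).
Jacobian J = [[8·p, 2·sin(q) + 1], [-8·p·q - q, -4·p^2 - p]].
At the point, J = [[-16.0000, 2.994990], [22.5000, -14.0000]] (det J = 156.612726).
Solving J·Δ = −F gives Δ = (1.1119, 0.1441).
Then the next iterate is (p, q)₁ = (-0.8881, 1.6441).
Re-evaluating at (-0.8881, 1.6441): F = (4.945463, -5.726824), so ‖F‖₂ = 7.5666.

7.5666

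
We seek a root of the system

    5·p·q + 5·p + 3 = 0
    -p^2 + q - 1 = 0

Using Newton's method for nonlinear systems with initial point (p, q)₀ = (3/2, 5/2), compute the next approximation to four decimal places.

(0.6281, 0.6344)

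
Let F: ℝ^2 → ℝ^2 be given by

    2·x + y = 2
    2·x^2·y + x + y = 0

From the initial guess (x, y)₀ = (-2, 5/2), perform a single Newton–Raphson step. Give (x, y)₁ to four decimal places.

(-0.5946, 3.1892)

At (-2, 5/2): F = (-3.5000, 20.5000).
Jacobian J = [[2, 1], [4·x·y + 1, 2·x^2 + 1]].
At the point, J = [[2.0000, 1.0000], [-19.0000, 9.0000]] (det J = 37.0000).
Solving J·Δ = −F gives Δ = (1.4054, 0.6892).
Then the next iterate is (x, y)₁ = (-0.5946, 3.1892).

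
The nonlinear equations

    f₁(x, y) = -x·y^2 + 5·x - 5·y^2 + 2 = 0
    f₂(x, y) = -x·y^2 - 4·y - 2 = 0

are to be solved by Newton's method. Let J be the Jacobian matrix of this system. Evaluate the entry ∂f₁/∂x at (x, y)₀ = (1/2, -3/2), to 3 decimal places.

2.750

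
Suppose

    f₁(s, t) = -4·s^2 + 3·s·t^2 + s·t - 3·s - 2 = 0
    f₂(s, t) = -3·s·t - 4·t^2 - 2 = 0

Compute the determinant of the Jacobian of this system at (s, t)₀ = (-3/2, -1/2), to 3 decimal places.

J = [[-8·s + 3·t^2 + t - 3, 6·s·t + s], [-3·t, -3·s - 8·t]].
At the point, J = [[9.250, 3.000], [1.500, 8.500]].
det J = 74.125.

74.125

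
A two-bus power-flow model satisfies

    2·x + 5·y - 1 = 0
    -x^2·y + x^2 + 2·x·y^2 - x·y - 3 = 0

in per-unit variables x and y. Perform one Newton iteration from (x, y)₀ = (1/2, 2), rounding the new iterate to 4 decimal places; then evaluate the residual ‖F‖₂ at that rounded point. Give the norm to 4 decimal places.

10.5157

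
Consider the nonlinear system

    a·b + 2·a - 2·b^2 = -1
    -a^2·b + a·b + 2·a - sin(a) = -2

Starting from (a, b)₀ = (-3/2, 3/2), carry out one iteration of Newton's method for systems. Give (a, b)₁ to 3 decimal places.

(-1.297, 0.428)

At (-3/2, 3/2): F = (-8.750, -5.62751).
Jacobian J = [[b + 2, a - 4·b], [-2·a·b + b - cos(a) + 2, -a^2 + a]].
At the point, J = [[3.500, -7.500], [7.92926, -3.750]] (det J = 46.34447).
Solving J·Δ = −F gives Δ = (0.203, -1.072).
Then the next iterate is (a, b)₁ = (-1.297, 0.428).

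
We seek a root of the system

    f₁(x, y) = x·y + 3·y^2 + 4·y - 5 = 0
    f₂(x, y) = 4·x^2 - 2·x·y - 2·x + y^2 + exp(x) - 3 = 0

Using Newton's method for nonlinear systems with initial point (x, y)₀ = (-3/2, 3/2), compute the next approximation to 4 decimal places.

At (-3/2, 3/2): F = (5.5000, 15.973130).
Jacobian J = [[y, x + 6·y + 4], [8·x - 2·y + exp(x) - 2, -2·x + 2·y]].
At the point, J = [[1.5000, 11.5000], [-16.776870, 6.0000]] (det J = 201.934003).
Solving J·Δ = −F gives Δ = (0.7462, -0.5756).
Then the next iterate is (x, y)₁ = (-0.7538, 0.9244).

(-0.7538, 0.9244)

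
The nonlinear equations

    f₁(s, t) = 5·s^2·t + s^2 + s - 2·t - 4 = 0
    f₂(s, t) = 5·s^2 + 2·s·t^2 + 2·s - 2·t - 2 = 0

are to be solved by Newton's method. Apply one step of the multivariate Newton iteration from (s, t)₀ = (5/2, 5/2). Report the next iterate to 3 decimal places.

(2.449, -0.043)

At (5/2, 5/2): F = (77.875, 60.500).
Jacobian J = [[10·s·t + 2·s + 1, 5·s^2 - 2], [10·s + 2·t^2 + 2, 4·s·t - 2]].
At the point, J = [[68.500, 29.250], [39.500, 23.000]] (det J = 420.125).
Solving J·Δ = −F gives Δ = (-0.051, -2.543).
Then the next iterate is (s, t)₁ = (2.449, -0.043).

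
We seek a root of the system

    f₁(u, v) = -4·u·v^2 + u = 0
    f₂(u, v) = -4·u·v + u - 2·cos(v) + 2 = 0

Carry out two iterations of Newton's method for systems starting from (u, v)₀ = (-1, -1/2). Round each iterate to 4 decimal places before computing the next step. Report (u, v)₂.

(-0.0816, -0.5000)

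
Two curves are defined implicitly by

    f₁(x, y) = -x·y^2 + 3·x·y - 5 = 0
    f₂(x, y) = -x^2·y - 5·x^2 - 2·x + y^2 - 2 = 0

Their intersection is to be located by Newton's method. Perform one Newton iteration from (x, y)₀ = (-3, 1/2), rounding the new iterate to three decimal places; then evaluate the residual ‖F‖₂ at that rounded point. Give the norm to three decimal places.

12.499

At (-3, 1/2): F = (-8.750, -45.250).
Jacobian J = [[-y^2 + 3·y, -2·x·y + 3·x], [-2·x·y - 10·x - 2, -x^2 + 2·y]].
At the point, J = [[1.250, -6.000], [31.000, -8.000]] (det J = 176.000).
Solving J·Δ = −F gives Δ = (1.145, -1.220).
Then the next iterate is (x, y)₁ = (-1.855, -0.720).
Re-evaluating at (-1.855, -0.720): F = (-0.03157, -12.49919), so ‖F‖₂ = 12.499.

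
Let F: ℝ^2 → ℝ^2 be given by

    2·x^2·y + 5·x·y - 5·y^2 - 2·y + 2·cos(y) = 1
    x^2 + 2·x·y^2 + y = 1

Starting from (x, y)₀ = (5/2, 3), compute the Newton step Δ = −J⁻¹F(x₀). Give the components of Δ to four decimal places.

(-0.6652, -1.2242)

At (5/2, 3): F = (21.020015, 53.2500).
Jacobian J = [[4·x·y + 5·y, 2·x^2 + 5·x - 10·y - 2·sin(y) - 2], [2·x + 2·y^2, 4·x·y + 1]].
At the point, J = [[45.0000, -7.282240], [23.0000, 31.0000]] (det J = 1562.491520).
Solving J·Δ = −F gives Δ = (-0.6652, -1.2242).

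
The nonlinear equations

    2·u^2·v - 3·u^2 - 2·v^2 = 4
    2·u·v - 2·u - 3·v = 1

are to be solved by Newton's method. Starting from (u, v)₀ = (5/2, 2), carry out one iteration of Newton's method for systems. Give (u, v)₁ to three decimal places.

At (5/2, 2): F = (-5.750, -2.000).
Jacobian J = [[4·u·v - 6·u, 2·u^2 - 4·v], [2·v - 2, 2·u - 3]].
At the point, J = [[5.000, 4.500], [2.000, 2.000]] (det J = 1.000).
Solving J·Δ = −F gives Δ = (2.500, -1.500).
Then the next iterate is (u, v)₁ = (5.000, 0.500).

(5.000, 0.500)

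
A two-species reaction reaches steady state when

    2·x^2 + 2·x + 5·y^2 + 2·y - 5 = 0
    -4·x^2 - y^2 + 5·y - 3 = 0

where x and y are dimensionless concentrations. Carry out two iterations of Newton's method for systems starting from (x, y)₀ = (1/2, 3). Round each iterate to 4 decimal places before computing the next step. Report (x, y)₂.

At (1/2, 3): F = (47.5000, 2.0000).
Jacobian J = [[4·x + 2, 10·y + 2], [-8·x, -2·y + 5]].
At the point, J = [[4.0000, 32.0000], [-4.0000, -1.0000]] (det J = 124.0000).
Solving J·Δ = −F gives Δ = (0.8992, -1.5968).
Then the next iterate is (x, y)₁ = (1.3992, 1.4032).
Round to (1.3992, 1.4032) and repeat: F = (14.365172, -5.784013), J = [[7.5968, 16.0320], [-11.1936, 2.1936]].
Δ = (-0.6335, -0.5958), so (x, y)₂ = (0.7657, 0.8074).

(0.7657, 0.8074)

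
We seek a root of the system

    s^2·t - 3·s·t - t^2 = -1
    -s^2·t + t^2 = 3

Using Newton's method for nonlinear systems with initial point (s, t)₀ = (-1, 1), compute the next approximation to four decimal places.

At (-1, 1): F = (4.0000, -3.0000).
Jacobian J = [[2·s·t - 3·t, s^2 - 3·s - 2·t], [-2·s·t, -s^2 + 2·t]].
At the point, J = [[-5.0000, 2.0000], [2.0000, 1.0000]] (det J = -9.0000).
Solving J·Δ = −F gives Δ = (1.1111, 0.7778).
Then the next iterate is (s, t)₁ = (0.1111, 1.7778).

(0.1111, 1.7778)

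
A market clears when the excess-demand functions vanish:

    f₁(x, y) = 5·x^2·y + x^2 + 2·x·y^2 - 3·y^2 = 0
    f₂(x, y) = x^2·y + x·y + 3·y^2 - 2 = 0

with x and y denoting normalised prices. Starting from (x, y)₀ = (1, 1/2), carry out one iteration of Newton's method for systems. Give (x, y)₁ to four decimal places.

(0.4524, 0.7143)

At (1, 1/2): F = (3.2500, -0.2500).
Jacobian J = [[10·x·y + 2·x + 2·y^2, 5·x^2 + 4·x·y - 6·y], [2·x·y + y, x^2 + x + 6·y]].
At the point, J = [[7.5000, 4.0000], [1.5000, 5.0000]] (det J = 31.5000).
Solving J·Δ = −F gives Δ = (-0.5476, 0.2143).
Then the next iterate is (x, y)₁ = (0.4524, 0.7143).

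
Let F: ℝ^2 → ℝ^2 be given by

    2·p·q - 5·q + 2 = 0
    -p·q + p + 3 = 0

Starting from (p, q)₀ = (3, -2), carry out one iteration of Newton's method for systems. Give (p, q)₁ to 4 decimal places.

(4.3333, 3.3333)

At (3, -2): F = (0.0000, 12.0000).
Jacobian J = [[2·q, 2·p - 5], [-q + 1, -p]].
At the point, J = [[-4.0000, 1.0000], [3.0000, -3.0000]] (det J = 9.0000).
Solving J·Δ = −F gives Δ = (1.3333, 5.3333).
Then the next iterate is (p, q)₁ = (4.3333, 3.3333).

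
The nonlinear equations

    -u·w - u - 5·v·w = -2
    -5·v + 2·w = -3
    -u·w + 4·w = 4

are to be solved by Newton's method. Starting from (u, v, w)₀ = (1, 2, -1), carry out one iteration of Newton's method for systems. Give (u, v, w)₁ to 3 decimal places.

(7.000, 0.333, -0.667)

At (1, 2, -1): F = (12.000, -9.000, -7.000).
Jacobian J = [[-w - 1, -5·w, -u - 5·v], [0, -5, 2], [-w, 0, -u + 4]].
At the point, J = [[0.000, 5.000, -11.000], [0.000, -5.000, 2.000], [1.000, 0.000, 3.000]] (det J = -45.000).
Solving J·Δ = −F gives Δ = (6.000, -1.667, 0.333).
Then the next iterate is (u, v, w)₁ = (7.000, 0.333, -0.667).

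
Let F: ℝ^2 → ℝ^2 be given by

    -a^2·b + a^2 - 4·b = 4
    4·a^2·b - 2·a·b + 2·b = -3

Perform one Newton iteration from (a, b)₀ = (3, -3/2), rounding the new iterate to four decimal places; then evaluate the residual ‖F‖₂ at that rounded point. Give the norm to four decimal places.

At (3, -3/2): F = (24.5000, -45.0000).
Jacobian J = [[-2·a·b + 2·a, -a^2 - 4], [8·a·b - 2·b, 4·a^2 - 2·a + 2]].
At the point, J = [[15.0000, -13.0000], [-33.0000, 32.0000]] (det J = 51.0000).
Solving J·Δ = −F gives Δ = (-3.9020, -2.6176).
Then the next iterate is (a, b)₁ = (-0.9020, -4.1176).
Re-evaluating at (-0.9020, -4.1176): F = (16.634100, -26.063734), so ‖F‖₂ = 30.9194.

30.9194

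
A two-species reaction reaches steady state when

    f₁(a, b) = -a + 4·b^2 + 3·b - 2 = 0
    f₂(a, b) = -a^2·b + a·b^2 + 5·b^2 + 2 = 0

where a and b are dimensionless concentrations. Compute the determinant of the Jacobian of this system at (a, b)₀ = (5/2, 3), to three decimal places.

123.250

J = [[-1, 8·b + 3], [-2·a·b + b^2, -a^2 + 2·a·b + 10·b]].
At the point, J = [[-1.000, 27.000], [-6.000, 38.750]].
det J = 123.250.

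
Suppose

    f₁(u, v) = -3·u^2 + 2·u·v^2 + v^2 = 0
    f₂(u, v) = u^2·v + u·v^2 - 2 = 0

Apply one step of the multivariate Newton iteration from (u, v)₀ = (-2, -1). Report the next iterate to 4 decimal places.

At (-2, -1): F = (-15.0000, -8.0000).
Jacobian J = [[-6·u + 2·v^2, 4·u·v + 2·v], [2·u·v + v^2, u^2 + 2·u·v]].
At the point, J = [[14.0000, 6.0000], [5.0000, 8.0000]] (det J = 82.0000).
Solving J·Δ = −F gives Δ = (0.8780, 0.4512).
Then the next iterate is (u, v)₁ = (-1.1220, -0.5488).

(-1.1220, -0.5488)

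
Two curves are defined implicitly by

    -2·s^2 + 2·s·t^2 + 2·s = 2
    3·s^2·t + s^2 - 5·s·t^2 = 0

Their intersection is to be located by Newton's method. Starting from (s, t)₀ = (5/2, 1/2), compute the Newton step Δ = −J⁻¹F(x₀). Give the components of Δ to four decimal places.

(-1.1061, -0.0091)

At (5/2, 1/2): F = (-8.2500, 12.5000).
Jacobian J = [[-4·s + 2·t^2 + 2, 4·s·t], [6·s·t + 2·s - 5·t^2, 3·s^2 - 10·s·t]].
At the point, J = [[-7.5000, 5.0000], [11.2500, 6.2500]] (det J = -103.1250).
Solving J·Δ = −F gives Δ = (-1.1061, -0.0091).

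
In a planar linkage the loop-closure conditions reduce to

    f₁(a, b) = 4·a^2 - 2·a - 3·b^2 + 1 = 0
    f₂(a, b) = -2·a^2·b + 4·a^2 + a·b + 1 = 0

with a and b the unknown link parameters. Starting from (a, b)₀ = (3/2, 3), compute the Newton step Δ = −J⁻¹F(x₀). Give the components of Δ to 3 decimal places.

(0.929, -0.595)

At (3/2, 3): F = (-20.000, 1.000).
Jacobian J = [[8·a - 2, -6·b], [-4·a·b + 8·a + b, -2·a^2 + a]].
At the point, J = [[10.000, -18.000], [-3.000, -3.000]] (det J = -84.000).
Solving J·Δ = −F gives Δ = (0.929, -0.595).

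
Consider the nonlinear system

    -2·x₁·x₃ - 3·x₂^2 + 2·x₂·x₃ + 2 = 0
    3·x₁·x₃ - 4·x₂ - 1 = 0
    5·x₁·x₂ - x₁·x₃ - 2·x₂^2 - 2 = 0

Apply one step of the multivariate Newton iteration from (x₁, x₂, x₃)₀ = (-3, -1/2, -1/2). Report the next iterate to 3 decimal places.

At (-3, -1/2, -1/2): F = (-1.250, 5.500, 3.500).
Jacobian J = [[-2·x₃, -6·x₂ + 2·x₃, -2·x₁ + 2·x₂], [3·x₃, -4, 3·x₁], [5·x₂ - x₃, 5·x₁ - 4·x₂, -x₁]].
At the point, J = [[1.000, 2.000, 5.000], [-1.500, -4.000, -9.000], [-2.000, -13.000, 3.000]] (det J = -26.500).
Solving J·Δ = −F gives Δ = (-8.387, 1.835, 1.193).
Then the next iterate is (x₁, x₂, x₃)₁ = (-11.387, 1.335, 0.693).

(-11.387, 1.335, 0.693)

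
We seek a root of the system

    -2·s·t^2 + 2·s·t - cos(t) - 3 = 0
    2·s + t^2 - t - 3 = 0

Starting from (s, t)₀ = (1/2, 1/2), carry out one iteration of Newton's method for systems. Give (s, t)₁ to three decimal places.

At (1/2, 1/2): F = (-3.62758, -2.250).
Jacobian J = [[-2·t^2 + 2·t, -4·s·t + 2·s + sin(t)], [2, 2·t - 1]].
At the point, J = [[0.500, 0.47943], [2.000, 0.000]] (det J = -0.95885).
Solving J·Δ = −F gives Δ = (1.125, 6.393).
Then the next iterate is (s, t)₁ = (1.625, 6.893).

(1.625, 6.893)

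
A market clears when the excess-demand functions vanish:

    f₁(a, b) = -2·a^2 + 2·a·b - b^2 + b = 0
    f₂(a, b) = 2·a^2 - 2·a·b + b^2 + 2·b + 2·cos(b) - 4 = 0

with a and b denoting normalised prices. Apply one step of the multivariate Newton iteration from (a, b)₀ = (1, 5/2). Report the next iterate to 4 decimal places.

(-0.3550, 1.4475)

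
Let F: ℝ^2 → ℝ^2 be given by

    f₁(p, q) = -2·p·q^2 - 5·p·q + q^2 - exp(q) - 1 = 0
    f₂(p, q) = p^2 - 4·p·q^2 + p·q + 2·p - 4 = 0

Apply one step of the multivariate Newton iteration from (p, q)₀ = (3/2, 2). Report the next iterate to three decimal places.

(0.223, 1.633)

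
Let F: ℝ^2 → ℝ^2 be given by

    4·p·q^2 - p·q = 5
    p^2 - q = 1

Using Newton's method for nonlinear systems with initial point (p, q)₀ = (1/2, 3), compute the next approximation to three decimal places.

(1.211, -0.039)

At (1/2, 3): F = (11.500, -3.750).
Jacobian J = [[4·q^2 - q, 8·p·q - p], [2·p, -1]].
At the point, J = [[33.000, 11.500], [1.000, -1.000]] (det J = -44.500).
Solving J·Δ = −F gives Δ = (0.711, -3.039).
Then the next iterate is (p, q)₁ = (1.211, -0.039).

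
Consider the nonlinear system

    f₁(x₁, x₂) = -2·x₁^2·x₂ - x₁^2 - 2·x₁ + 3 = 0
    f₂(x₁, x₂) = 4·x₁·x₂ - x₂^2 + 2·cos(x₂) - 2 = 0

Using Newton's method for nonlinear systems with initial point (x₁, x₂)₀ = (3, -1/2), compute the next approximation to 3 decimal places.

At (3, -1/2): F = (-3.000, -6.49483).
Jacobian J = [[-4·x₁·x₂ - 2·x₁ - 2, -2·x₁^2], [4·x₂, 4·x₁ - 2·x₂ - 2·sin(x₂)]].
At the point, J = [[-2.000, -18.000], [-2.000, 13.95885]] (det J = -63.91770).
Solving J·Δ = −F gives Δ = (-2.484, 0.109).
Then the next iterate is (x₁, x₂)₁ = (0.516, -0.391).

(0.516, -0.391)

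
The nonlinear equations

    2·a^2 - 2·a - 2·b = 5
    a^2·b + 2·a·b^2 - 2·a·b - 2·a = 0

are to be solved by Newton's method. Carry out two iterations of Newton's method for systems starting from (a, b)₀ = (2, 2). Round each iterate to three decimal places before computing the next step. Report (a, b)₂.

(2.413, 0.905)

At (2, 2): F = (-5.000, 12.000).
Jacobian J = [[4·a - 2, -2], [2·a·b + 2·b^2 - 2·b - 2, a^2 + 4·a·b - 2·a]].
At the point, J = [[6.000, -2.000], [10.000, 16.000]] (det J = 116.000).
Solving J·Δ = −F gives Δ = (0.483, -1.052).
Then the next iterate is (a, b)₁ = (2.483, 0.948).
Round to (2.483, 0.948) and repeat: F = (0.46858, 0.63389), J = [[7.932, -2.000], [2.60918, 10.61482]].
Δ = (-0.070, -0.043), so (a, b)₂ = (2.413, 0.905).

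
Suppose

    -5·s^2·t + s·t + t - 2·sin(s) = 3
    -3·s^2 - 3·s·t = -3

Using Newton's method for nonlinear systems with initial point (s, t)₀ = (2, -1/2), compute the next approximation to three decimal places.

(1.484, -0.597)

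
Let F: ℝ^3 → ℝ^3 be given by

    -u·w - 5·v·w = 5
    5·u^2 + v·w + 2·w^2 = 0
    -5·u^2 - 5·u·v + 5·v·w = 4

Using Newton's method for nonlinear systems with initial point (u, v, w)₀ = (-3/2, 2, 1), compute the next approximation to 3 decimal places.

(-1.263, 2.790, -1.081)

At (-3/2, 2, 1): F = (-13.500, 15.250, 9.750).
Jacobian J = [[-w, -5·w, -u - 5·v], [10·u, w, v + 4·w], [-10·u - 5·v, -5·u + 5·w, 5·v]].
At the point, J = [[-1.000, -5.000, -8.500], [-15.000, 1.000, 6.000], [5.000, 12.500, 10.000]] (det J = 801.250).
Solving J·Δ = −F gives Δ = (0.237, 0.790, -2.081).
Then the next iterate is (u, v, w)₁ = (-1.263, 2.790, -1.081).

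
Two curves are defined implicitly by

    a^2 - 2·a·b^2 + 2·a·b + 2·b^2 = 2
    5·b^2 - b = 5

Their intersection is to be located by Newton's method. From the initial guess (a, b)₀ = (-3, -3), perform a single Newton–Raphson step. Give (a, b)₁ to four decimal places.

At (-3, -3): F = (97.0000, 43.0000).
Jacobian J = [[2·a - 2·b^2 + 2·b, -4·a·b + 2·a + 4·b], [0, 10·b - 1]].
At the point, J = [[-30.0000, -54.0000], [0.0000, -31.0000]] (det J = 930.0000).
Solving J·Δ = −F gives Δ = (0.7366, 1.3871).
Then the next iterate is (a, b)₁ = (-2.2634, -1.6129).

(-2.2634, -1.6129)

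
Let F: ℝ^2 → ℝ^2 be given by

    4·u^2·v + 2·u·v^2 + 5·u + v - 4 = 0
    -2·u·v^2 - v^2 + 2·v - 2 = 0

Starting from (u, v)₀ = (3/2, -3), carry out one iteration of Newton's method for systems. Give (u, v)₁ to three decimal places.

(0.797, -1.795)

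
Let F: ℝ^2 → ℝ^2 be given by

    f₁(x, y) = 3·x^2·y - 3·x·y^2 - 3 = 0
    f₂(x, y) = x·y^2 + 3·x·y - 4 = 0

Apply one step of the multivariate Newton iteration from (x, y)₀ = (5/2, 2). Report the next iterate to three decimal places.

At (5/2, 2): F = (4.500, 21.000).
Jacobian J = [[6·x·y - 3·y^2, 3·x^2 - 6·x·y], [y^2 + 3·y, 2·x·y + 3·x]].
At the point, J = [[18.000, -11.250], [10.000, 17.500]] (det J = 427.500).
Solving J·Δ = −F gives Δ = (-0.737, -0.779).
Then the next iterate is (x, y)₁ = (1.763, 1.221).

(1.763, 1.221)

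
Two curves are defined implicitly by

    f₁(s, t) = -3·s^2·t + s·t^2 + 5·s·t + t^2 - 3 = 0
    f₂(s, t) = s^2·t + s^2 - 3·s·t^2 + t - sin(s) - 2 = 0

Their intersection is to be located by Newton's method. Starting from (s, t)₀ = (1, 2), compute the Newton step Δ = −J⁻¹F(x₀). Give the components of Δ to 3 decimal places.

At (1, 2): F = (9.000, -9.84147).
Jacobian J = [[-6·s·t + t^2 + 5·t, -3·s^2 + 2·s·t + 5·s + 2·t], [2·s·t + 2·s - 3·t^2 - cos(s), s^2 - 6·s·t + 1]].
At the point, J = [[2.000, 10.000], [-6.54030, -10.000]] (det J = 45.40302).
Solving J·Δ = −F gives Δ = (-0.185, -0.863).

(-0.185, -0.863)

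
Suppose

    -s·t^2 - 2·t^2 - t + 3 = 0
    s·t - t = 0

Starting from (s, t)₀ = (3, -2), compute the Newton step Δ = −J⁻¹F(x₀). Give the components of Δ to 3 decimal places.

At (3, -2): F = (-15.000, -4.000).
Jacobian J = [[-t^2, -2·s·t - 4·t - 1], [t, s - 1]].
At the point, J = [[-4.000, 19.000], [-2.000, 2.000]] (det J = 30.000).
Solving J·Δ = −F gives Δ = (-1.533, 0.467).

(-1.533, 0.467)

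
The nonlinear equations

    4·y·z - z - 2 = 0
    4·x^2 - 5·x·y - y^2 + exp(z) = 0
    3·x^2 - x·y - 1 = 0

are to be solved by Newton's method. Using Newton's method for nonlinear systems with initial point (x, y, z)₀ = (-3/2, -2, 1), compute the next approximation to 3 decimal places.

(-0.908, -1.072, 0.190)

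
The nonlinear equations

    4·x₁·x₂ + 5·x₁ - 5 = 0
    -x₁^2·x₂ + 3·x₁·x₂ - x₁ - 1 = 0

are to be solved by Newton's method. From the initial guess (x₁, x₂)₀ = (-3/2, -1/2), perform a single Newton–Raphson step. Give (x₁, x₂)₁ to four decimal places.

At (-3/2, -1/2): F = (-9.5000, 3.8750).
Jacobian J = [[4·x₂ + 5, 4·x₁], [-2·x₁·x₂ + 3·x₂ - 1, -x₁^2 + 3·x₁]].
At the point, J = [[3.0000, -6.0000], [-4.0000, -6.7500]] (det J = -44.2500).
Solving J·Δ = −F gives Δ = (1.9746, -0.5960).
Then the next iterate is (x₁, x₂)₁ = (0.4746, -1.0960).

(0.4746, -1.0960)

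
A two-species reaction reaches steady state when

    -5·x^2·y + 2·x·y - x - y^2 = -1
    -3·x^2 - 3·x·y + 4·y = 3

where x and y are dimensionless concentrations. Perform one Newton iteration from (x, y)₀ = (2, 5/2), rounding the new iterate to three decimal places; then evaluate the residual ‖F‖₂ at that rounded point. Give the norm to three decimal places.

13.577

At (2, 5/2): F = (-47.250, -20.000).
Jacobian J = [[-10·x·y + 2·y - 1, -5·x^2 + 2·x - 2·y], [-6·x - 3·y, -3·x + 4]].
At the point, J = [[-46.000, -21.000], [-19.500, -2.000]] (det J = -317.500).
Solving J·Δ = −F gives Δ = (-1.025, -0.004).
Then the next iterate is (x, y)₁ = (0.975, 2.496).
Re-evaluating at (0.975, 2.496): F = (-13.20162, -3.16867), so ‖F‖₂ = 13.577.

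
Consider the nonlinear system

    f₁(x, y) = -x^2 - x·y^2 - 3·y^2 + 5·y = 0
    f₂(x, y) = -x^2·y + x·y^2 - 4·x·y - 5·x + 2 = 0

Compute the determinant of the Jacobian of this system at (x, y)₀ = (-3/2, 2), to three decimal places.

-0.750

J = [[-2·x - y^2, -2·x·y - 6·y + 5], [-2·x·y + y^2 - 4·y - 5, -x^2 + 2·x·y - 4·x]].
At the point, J = [[-1.000, -1.000], [-3.000, -2.250]].
det J = -0.750.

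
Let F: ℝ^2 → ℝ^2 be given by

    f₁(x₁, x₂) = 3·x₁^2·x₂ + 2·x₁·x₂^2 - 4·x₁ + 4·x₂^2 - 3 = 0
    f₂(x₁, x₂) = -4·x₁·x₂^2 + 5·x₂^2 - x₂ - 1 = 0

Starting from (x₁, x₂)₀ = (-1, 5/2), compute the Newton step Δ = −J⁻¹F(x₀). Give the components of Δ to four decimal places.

(-6.1090, -4.6699)

At (-1, 5/2): F = (21.0000, 52.7500).
Jacobian J = [[6·x₁·x₂ + 2·x₂^2 - 4, 3·x₁^2 + 4·x₁·x₂ + 8·x₂], [-4·x₂^2, -8·x₁·x₂ + 10·x₂ - 1]].
At the point, J = [[-6.5000, 13.0000], [-25.0000, 44.0000]] (det J = 39.0000).
Solving J·Δ = −F gives Δ = (-6.1090, -4.6699).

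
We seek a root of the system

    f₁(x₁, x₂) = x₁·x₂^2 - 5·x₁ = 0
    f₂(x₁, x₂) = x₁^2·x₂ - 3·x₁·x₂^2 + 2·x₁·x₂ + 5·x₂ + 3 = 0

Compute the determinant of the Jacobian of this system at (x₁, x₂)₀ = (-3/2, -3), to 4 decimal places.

J = [[x₂^2 - 5, 2·x₁·x₂], [2·x₁·x₂ - 3·x₂^2 + 2·x₂, x₁^2 - 6·x₁·x₂ + 2·x₁ + 5]].
At the point, J = [[4.0000, 9.0000], [-24.0000, -22.7500]].
det J = 125.0000.

125.0000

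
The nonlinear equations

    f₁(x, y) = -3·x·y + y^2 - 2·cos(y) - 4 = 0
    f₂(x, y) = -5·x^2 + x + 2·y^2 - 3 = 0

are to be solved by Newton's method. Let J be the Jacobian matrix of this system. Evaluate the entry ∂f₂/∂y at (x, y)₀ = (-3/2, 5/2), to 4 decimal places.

∂f₂/∂y = 4·y.
At (-3/2, 5/2) this is 10.0000.

10.0000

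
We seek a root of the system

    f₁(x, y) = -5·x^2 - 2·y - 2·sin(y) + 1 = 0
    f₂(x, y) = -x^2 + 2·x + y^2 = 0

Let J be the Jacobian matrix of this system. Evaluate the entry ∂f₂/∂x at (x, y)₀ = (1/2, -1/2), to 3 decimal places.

∂f₂/∂x = -2·x + 2.
At (1/2, -1/2) this is 1.000.

1.000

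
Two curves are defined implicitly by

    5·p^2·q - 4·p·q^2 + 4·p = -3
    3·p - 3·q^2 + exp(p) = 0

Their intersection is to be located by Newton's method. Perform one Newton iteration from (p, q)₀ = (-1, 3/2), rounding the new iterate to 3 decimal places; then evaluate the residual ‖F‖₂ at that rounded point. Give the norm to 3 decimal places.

4.054

At (-1, 3/2): F = (15.500, -9.38212).
Jacobian J = [[10·p·q - 4·q^2 + 4, 5·p^2 - 8·p·q], [exp(p) + 3, -6·q]].
At the point, J = [[-20.000, 17.000], [3.36788, -9.000]] (det J = 122.74605).
Solving J·Δ = −F gives Δ = (-0.163, -1.103).
Then the next iterate is (p, q)₁ = (-1.163, 0.397).
Re-evaluating at (-1.163, 0.397): F = (1.76605, -3.64928), so ‖F‖₂ = 4.054.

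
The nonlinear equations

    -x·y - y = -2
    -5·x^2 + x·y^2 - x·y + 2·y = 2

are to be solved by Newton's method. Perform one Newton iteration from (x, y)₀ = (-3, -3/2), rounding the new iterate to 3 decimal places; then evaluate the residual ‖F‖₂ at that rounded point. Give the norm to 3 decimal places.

At (-3, -3/2): F = (-1.000, -61.250).
Jacobian J = [[-y, -x - 1], [-10·x + y^2 - y, 2·x·y - x + 2]].
At the point, J = [[1.500, 2.000], [33.750, 14.000]] (det J = -46.500).
Solving J·Δ = −F gives Δ = (2.333, -1.250).
Then the next iterate is (x, y)₁ = (-0.667, -2.750).
Re-evaluating at (-0.667, -2.750): F = (2.91575, -16.60288), so ‖F‖₂ = 16.857.

16.857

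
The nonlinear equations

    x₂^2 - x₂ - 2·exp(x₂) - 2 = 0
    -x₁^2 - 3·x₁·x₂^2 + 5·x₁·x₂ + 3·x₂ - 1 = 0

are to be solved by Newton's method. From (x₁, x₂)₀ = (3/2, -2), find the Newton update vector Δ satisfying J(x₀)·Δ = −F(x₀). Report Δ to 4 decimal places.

At (3/2, -2): F = (3.729329, -42.2500).
Jacobian J = [[0, 2·x₂ - 2·exp(x₂) - 1], [-2·x₁ - 3·x₂^2 + 5·x₂, -6·x₁·x₂ + 5·x₁ + 3]].
At the point, J = [[0.0000, -5.270671], [-25.0000, 28.5000]] (det J = -131.766764).
Solving J·Δ = −F gives Δ = (-0.8834, 0.7076).

(-0.8834, 0.7076)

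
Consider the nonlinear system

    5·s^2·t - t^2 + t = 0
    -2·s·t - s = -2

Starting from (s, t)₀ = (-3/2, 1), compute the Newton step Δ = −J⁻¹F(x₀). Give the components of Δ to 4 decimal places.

(-2.3070, -4.4737)

At (-3/2, 1): F = (11.2500, 6.5000).
Jacobian J = [[10·s·t, 5·s^2 - 2·t + 1], [-2·t - 1, -2·s]].
At the point, J = [[-15.0000, 10.2500], [-3.0000, 3.0000]] (det J = -14.2500).
Solving J·Δ = −F gives Δ = (-2.3070, -4.4737).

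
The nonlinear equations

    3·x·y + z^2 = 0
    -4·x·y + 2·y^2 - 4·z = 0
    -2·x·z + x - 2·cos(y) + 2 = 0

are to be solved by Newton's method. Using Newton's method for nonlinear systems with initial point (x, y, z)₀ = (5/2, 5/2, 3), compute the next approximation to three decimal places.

(-0.163, 1.037, 3.534)

At (5/2, 5/2, 3): F = (27.750, -24.500, -8.89771).
Jacobian J = [[3·y, 3·x, 2·z], [-4·y, -4·x + 4·y, -4], [-2·z + 1, 2·sin(y), -2·x]].
At the point, J = [[7.500, 7.500, 6.000], [-10.000, 0.000, -4.000], [-5.000, 1.19694, -5.000]] (det J = -260.90833).
Solving J·Δ = −F gives Δ = (-2.663, -1.463, 0.534).
Then the next iterate is (x, y, z)₁ = (-0.163, 1.037, 3.534).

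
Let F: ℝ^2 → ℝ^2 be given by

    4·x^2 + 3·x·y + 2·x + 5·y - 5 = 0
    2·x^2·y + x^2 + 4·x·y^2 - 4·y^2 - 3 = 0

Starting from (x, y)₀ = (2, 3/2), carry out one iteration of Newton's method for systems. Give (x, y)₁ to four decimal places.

(-0.2171, 3.1714)

At (2, 3/2): F = (31.5000, 22.0000).
Jacobian J = [[8·x + 3·y + 2, 3·x + 5], [4·x·y + 2·x + 4·y^2, 2·x^2 + 8·x·y - 8·y]].
At the point, J = [[22.5000, 11.0000], [25.0000, 20.0000]] (det J = 175.0000).
Solving J·Δ = −F gives Δ = (-2.2171, 1.6714).
Then the next iterate is (x, y)₁ = (-0.2171, 3.1714).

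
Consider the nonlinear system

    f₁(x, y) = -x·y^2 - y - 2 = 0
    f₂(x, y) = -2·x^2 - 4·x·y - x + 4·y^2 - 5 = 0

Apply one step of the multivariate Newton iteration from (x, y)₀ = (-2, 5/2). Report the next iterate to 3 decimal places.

At (-2, 5/2): F = (8.000, 34.000).
Jacobian J = [[-y^2, -2·x·y - 1], [-4·x - 4·y - 1, -4·x + 8·y]].
At the point, J = [[-6.250, 9.000], [-3.000, 28.000]] (det J = -148.000).
Solving J·Δ = −F gives Δ = (-0.554, -1.274).
Then the next iterate is (x, y)₁ = (-2.554, 1.226).

(-2.554, 1.226)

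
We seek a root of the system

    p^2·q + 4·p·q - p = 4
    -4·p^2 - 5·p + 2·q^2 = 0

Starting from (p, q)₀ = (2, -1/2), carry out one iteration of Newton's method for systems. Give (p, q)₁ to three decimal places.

(0.740, -0.025)

At (2, -1/2): F = (-12.000, -25.500).
Jacobian J = [[2·p·q + 4·q - 1, p^2 + 4·p], [-8·p - 5, 4·q]].
At the point, J = [[-5.000, 12.000], [-21.000, -2.000]] (det J = 262.000).
Solving J·Δ = −F gives Δ = (-1.260, 0.475).
Then the next iterate is (p, q)₁ = (0.740, -0.025).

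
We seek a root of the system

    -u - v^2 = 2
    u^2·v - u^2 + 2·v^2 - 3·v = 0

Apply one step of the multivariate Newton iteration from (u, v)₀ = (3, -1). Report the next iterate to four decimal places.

(2.3636, 1.6818)

At (3, -1): F = (-6.0000, -13.0000).
Jacobian J = [[-1, -2·v], [2·u·v - 2·u, u^2 + 4·v - 3]].
At the point, J = [[-1.0000, 2.0000], [-12.0000, 2.0000]] (det J = 22.0000).
Solving J·Δ = −F gives Δ = (-0.6364, 2.6818).
Then the next iterate is (u, v)₁ = (2.3636, 1.6818).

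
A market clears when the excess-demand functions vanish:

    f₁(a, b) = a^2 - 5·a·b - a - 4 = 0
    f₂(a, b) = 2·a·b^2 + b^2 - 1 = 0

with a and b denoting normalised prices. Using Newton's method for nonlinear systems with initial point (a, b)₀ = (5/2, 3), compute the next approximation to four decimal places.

At (5/2, 3): F = (-37.7500, 53.0000).
Jacobian J = [[2·a - 5·b - 1, -5·a], [2·b^2, 4·a·b + 2·b]].
At the point, J = [[-11.0000, -12.5000], [18.0000, 36.0000]] (det J = -171.0000).
Solving J·Δ = −F gives Δ = (-4.0731, 0.5643).
Then the next iterate is (a, b)₁ = (-1.5731, 3.5643).

(-1.5731, 3.5643)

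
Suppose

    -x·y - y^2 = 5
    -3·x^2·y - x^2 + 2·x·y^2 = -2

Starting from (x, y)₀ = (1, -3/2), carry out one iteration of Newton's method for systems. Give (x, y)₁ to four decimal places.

At (1, -3/2): F = (-5.7500, 10.0000).
Jacobian J = [[-y, -x - 2·y], [-6·x·y - 2·x + 2·y^2, -3·x^2 + 4·x·y]].
At the point, J = [[1.5000, 2.0000], [11.5000, -9.0000]] (det J = -36.5000).
Solving J·Δ = −F gives Δ = (0.8699, 2.2226).
Then the next iterate is (x, y)₁ = (1.8699, 0.7226).

(1.8699, 0.7226)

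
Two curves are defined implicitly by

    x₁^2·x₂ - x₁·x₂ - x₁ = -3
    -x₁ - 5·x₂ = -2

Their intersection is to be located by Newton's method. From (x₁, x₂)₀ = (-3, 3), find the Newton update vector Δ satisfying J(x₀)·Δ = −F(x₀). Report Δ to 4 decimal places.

At (-3, 3): F = (42.0000, -10.0000).
Jacobian J = [[2·x₁·x₂ - x₂ - 1, x₁^2 - x₁], [-1, -5]].
At the point, J = [[-22.0000, 12.0000], [-1.0000, -5.0000]] (det J = 122.0000).
Solving J·Δ = −F gives Δ = (0.7377, -2.1475).

(0.7377, -2.1475)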